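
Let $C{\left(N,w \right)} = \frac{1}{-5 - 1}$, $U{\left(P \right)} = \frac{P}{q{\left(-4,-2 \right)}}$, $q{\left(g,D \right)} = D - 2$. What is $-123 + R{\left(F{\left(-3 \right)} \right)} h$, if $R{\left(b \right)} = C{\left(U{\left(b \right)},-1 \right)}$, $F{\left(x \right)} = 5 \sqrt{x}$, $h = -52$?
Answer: $- \frac{343}{3} \approx -114.33$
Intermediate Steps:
$q{\left(g,D \right)} = -2 + D$
$U{\left(P \right)} = - \frac{P}{4}$ ($U{\left(P \right)} = \frac{P}{-2 - 2} = \frac{P}{-4} = P \left(- \frac{1}{4}\right) = - \frac{P}{4}$)
$C{\left(N,w \right)} = - \frac{1}{6}$ ($C{\left(N,w \right)} = \frac{1}{-6} = - \frac{1}{6}$)
$R{\left(b \right)} = - \frac{1}{6}$
$-123 + R{\left(F{\left(-3 \right)} \right)} h = -123 - - \frac{26}{3} = -123 + \frac{26}{3} = - \frac{343}{3}$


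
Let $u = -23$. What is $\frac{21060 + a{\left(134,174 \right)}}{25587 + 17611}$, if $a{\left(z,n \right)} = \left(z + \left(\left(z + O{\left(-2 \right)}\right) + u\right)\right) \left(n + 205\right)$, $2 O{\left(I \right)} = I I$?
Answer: $\frac{114673}{43198} \approx 2.6546$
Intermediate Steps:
$O{\left(I \right)} = \frac{I^{2}}{2}$ ($O{\left(I \right)} = \frac{I I}{2} = \frac{I^{2}}{2}$)
$a{\left(z,n \right)} = \left(-21 + 2 z\right) \left(205 + n\right)$ ($a{\left(z,n \right)} = \left(z + \left(\left(z + \frac{\left(-2\right)^{2}}{2}\right) - 23\right)\right) \left(n + 205\right) = \left(z + \left(\left(z + \frac{1}{2} \cdot 4\right) - 23\right)\right) \left(205 + n\right) = \left(z + \left(\left(z + 2\right) - 23\right)\right) \left(205 + n\right) = \left(z + \left(\left(2 + z\right) - 23\right)\right) \left(205 + n\right) = \left(z + \left(-21 + z\right)\right) \left(205 + n\right) = \left(-21 + 2 z\right) \left(205 + n\right)$)
$\frac{21060 + a{\left(134,174 \right)}}{25587 + 17611} = \frac{21060 + \left(-4305 - 3654 + 410 \cdot 134 + 2 \cdot 174 \cdot 134\right)}{25587 + 17611} = \frac{21060 + \left(-4305 - 3654 + 54940 + 46632\right)}{43198} = \left(21060 + 93613\right) \frac{1}{43198} = 114673 \cdot \frac{1}{43198} = \frac{114673}{43198}$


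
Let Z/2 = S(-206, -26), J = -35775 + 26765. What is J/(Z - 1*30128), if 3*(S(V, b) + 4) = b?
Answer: 2703/9046 ≈ 0.29881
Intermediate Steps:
S(V, b) = -4 + b/3
J = -9010
Z = -76/3 (Z = 2*(-4 + (1/3)*(-26)) = 2*(-4 - 26/3) = 2*(-38/3) = -76/3 ≈ -25.333)
J/(Z - 1*30128) = -9010/(-76/3 - 1*30128) = -9010/(-76/3 - 30128) = -9010/(-90460/3) = -9010*(-3/90460) = 2703/9046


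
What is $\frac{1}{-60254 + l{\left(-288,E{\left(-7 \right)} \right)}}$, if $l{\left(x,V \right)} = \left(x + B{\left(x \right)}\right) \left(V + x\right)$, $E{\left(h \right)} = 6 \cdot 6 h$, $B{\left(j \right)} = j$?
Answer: $\frac{1}{250786} \approx 3.9875 \cdot 10^{-6}$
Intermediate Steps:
$E{\left(h \right)} = 36 h$
$l{\left(x,V \right)} = 2 x \left(V + x\right)$ ($l{\left(x,V \right)} = \left(x + x\right) \left(V + x\right) = 2 x \left(V + x\right)$)
$\frac{1}{-60254 + l{\left(-288,E{\left(-7 \right)} \right)}} = \frac{1}{-60254 + 2 \left(-288\right) \left(36 \left(-7\right) - 288\right)} = \frac{1}{-60254 + 2 \left(-288\right) \left(-252 - 288\right)} = \frac{1}{-60254 + 2 \left(-288\right) \left(-540\right)} = \frac{1}{-60254 + 311040} = \frac{1}{250786}$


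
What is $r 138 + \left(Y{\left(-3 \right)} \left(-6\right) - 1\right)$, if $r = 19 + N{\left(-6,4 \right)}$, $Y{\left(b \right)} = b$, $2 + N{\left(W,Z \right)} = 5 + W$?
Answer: $2225$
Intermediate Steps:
$N{\left(W,Z \right)} = 3 + W$ ($N{\left(W,Z \right)} = -2 + \left(5 + W\right) = 3 + W$)
$r = 16$ ($r = 19 + \left(3 - 6\right) = 19 - 3 = 16$)
$r 138 + \left(Y{\left(-3 \right)} \left(-6\right) - 1\right) = 16 \cdot 138 - -17 = 2208 + \left(18 - 1\right) = 2208 + 17 = 2225$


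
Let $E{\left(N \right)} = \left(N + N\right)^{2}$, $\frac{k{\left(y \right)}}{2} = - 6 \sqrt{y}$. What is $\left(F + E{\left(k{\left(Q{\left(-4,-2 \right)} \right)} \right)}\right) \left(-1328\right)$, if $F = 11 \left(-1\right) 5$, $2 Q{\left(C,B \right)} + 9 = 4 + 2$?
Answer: $1220432$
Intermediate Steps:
$Q{\left(C,B \right)} = - \frac{3}{2}$ ($Q{\left(C,B \right)} = - \frac{9}{2} + \frac{4 + 2}{2} = - \frac{9}{2} + \frac{1}{2} \cdot 6 = - \frac{9}{2} + 3 = - \frac{3}{2}$)
$F = -55$ ($F = \left(-11\right) 5 = -55$)
$k{\left(y \right)} = - 12 \sqrt{y}$ ($k{\left(y \right)} = 2 \left(- 6 \sqrt{y}\right) = - 12 \sqrt{y}$)
$E{\left(N \right)} = 4 N^{2}$ ($E{\left(N \right)} = \left(2 N\right)^{2} = 4 N^{2}$)
$\left(F + E{\left(k{\left(Q{\left(-4,-2 \right)} \right)} \right)}\right) \left(-1328\right) = \left(-55 + 4 \left(- 12 \sqrt{- \frac{3}{2}}\right)^{2}\right) \left(-1328\right) = \left(-55 + 4 \left(- 12 \frac{i \sqrt{6}}{2}\right)^{2}\right) \left(-1328\right) = \left(-55 + 4 \left(- 6 i \sqrt{6}\right)^{2}\right) \left(-1328\right) = \left(-55 + 4 \left(-216\right)\right) \left(-1328\right) = \left(-55 - 864\right) \left(-1328\right) = \left(-919\right) \left(-1328\right) = 1220432$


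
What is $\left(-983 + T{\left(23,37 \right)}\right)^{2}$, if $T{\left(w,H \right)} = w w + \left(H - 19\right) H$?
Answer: $44944$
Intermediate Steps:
$T{\left(w,H \right)} = w^{2} + H \left(-19 + H\right)$ ($T{\left(w,H \right)} = w^{2} + \left(-19 + H\right) H = w^{2} + H \left(-19 + H\right)$)
$\left(-983 + T{\left(23,37 \right)}\right)^{2} = \left(-983 + \left(37^{2} + 23^{2} - 703\right)\right)^{2} = \left(-983 + \left(1369 + 529 - 703\right)\right)^{2} = \left(-983 + 1195\right)^{2} = 212^{2} = 44944$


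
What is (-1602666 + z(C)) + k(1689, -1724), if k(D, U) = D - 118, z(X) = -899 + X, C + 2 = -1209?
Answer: -1603205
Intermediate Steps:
C = -1211 (C = -2 - 1209 = -1211)
k(D, U) = -118 + D
(-1602666 + z(C)) + k(1689, -1724) = (-1602666 + (-899 - 1211)) + (-118 + 1689) = (-1602666 - 2110) + 1571 = -1604776 + 1571 = -1603205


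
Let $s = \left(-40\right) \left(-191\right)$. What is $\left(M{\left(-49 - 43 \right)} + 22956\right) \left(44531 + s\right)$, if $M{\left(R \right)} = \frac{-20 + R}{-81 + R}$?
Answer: $\frac{207197126500}{173} \approx 1.1977 \cdot 10^{9}$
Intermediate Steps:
$s = 7640$
$M{\left(R \right)} = \frac{-20 + R}{-81 + R}$
$\left(M{\left(-49 - 43 \right)} + 22956\right) \left(44531 + s\right) = \left(\frac{-20 - 92}{-81 - 92} + 22956\right) \left(44531 + 7640\right) = \left(\frac{-20 - 92}{-81 - 92} + 22956\right) 52171 = \left(\frac{1}{-173} \left(-112\right) + 22956\right) 52171 = \left(\left(- \frac{1}{173}\right) \left(-112\right) + 22956\right) 52171 = \left(\frac{112}{173} + 22956\right) 52171 = \frac{3971500}{173} \cdot 52171 = \frac{207197126500}{173}$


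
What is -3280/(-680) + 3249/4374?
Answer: 45989/8262 ≈ 5.5663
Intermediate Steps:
-3280/(-680) + 3249/4374 = -3280*(-1/680) + 3249*(1/4374) = 82/17 + 361/486 = 45989/8262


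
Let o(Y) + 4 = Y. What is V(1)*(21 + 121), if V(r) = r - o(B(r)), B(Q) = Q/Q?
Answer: 568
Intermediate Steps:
B(Q) = 1
o(Y) = -4 + Y
V(r) = 3 + r (V(r) = r - (-4 + 1) = r - 1*(-3) = r + 3 = 3 + r)
V(1)*(21 + 121) = (3 + 1)*(21 + 121) = 4*142 = 568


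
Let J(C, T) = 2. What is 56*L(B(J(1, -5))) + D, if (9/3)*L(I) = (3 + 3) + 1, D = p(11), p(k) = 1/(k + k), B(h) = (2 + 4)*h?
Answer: 8627/66 ≈ 130.71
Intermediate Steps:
B(h) = 6*h
p(k) = 1/(2*k)
D = 1/22 (D = (½)/11 = (½)*(1/11) = 1/22 ≈ 0.045455)
L(I) = 7/3 (L(I) = ((3 + 3) + 1)/3 = (6 + 1)/3 = (⅓)*7 = 7/3)
56*L(B(J(1, -5))) + D = 56*(7/3) + 1/22 = 392/3 + 1/22 = 8627/66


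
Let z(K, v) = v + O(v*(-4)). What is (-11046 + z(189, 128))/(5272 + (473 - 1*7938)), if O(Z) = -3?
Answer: 10921/2193 ≈ 4.9799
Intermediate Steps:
z(K, v) = -3 + v (z(K, v) = v - 3 = -3 + v)
(-11046 + z(189, 128))/(5272 + (473 - 1*7938)) = (-11046 + (-3 + 128))/(5272 + (473 - 1*7938)) = (-11046 + 125)/(5272 + (473 - 7938)) = -10921/(5272 - 7465) = -10921/(-2193) = -10921*(-1/2193) = 10921/2193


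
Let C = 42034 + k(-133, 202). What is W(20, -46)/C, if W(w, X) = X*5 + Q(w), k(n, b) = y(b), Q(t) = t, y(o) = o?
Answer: -105/21118 ≈ -0.0049721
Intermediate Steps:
k(n, b) = b
C = 42236 (C = 42034 + 202 = 42236)
W(w, X) = w + 5*X (W(w, X) = X*5 + w = 5*X + w = w + 5*X)
W(20, -46)/C = (20 + 5*(-46))/42236 = (20 - 230)*(1/42236) = -210*1/42236 = -105/21118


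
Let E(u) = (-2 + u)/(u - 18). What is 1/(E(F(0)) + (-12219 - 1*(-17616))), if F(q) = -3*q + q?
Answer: 9/48574 ≈ 0.00018528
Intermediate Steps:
F(q) = -2*q
E(u) = (-2 + u)/(-18 + u)
1/(E(F(0)) + (-12219 - 1*(-17616))) = 1/((-2 - 2*0)/(-18 - 2*0) + (-12219 - 1*(-17616))) = 1/((-2 + 0)/(-18 + 0) + (-12219 + 17616)) = 1/(-2/(-18) + 5397) = 1/(-1/18*(-2) + 5397) = 1/(1/9 + 5397) = 1/(48574/9) = 9/48574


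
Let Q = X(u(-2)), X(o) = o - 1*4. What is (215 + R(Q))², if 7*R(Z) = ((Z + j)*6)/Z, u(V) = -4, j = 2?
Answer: 9114361/196 ≈ 46502.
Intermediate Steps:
X(o) = -4 + o (X(o) = o - 4 = -4 + o)
Q = -8 (Q = -4 - 4 = -8)
R(Z) = (12 + 6*Z)/(7*Z) (R(Z) = (((Z + 2)*6)/Z)/7 = (((2 + Z)*6)/Z)/7 = ((12 + 6*Z)/Z)/7 = (12 + 6*Z)/(7*Z))
(215 + R(Q))² = (215 + (6/7)*(2 - 8)/(-8))² = (215 + (6/7)*(-⅛)*(-6))² = (215 + 9/14)² = (3019/14)² = 9114361/196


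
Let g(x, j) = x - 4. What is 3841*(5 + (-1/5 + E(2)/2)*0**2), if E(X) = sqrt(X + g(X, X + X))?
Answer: 19205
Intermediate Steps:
g(x, j) = -4 + x
E(X) = sqrt(-4 + 2*X) (E(X) = sqrt(X + (-4 + X)) = sqrt(-4 + 2*X))
3841*(5 + (-1/5 + E(2)/2)*0**2) = 3841*(5 + (-1/5 + sqrt(-4 + 2*2)/2)*0**2) = 3841*(5 + (-1*1/5 + sqrt(-4 + 4)*(1/2))*0) = 3841*(5 + (-1/5 + sqrt(0)*(1/2))*0) = 3841*(5 + (-1/5 + 0*(1/2))*0) = 3841*(5 + (-1/5 + 0)*0) = 3841*(5 - 1/5*0) = 3841*(5 + 0) = 3841*5 = 19205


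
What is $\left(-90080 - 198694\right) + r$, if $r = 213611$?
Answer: $-75163$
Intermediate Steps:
$\left(-90080 - 198694\right) + r = \left(-90080 - 198694\right) + 213611 = -288774 + 213611 = -75163$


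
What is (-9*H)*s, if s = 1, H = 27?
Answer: -243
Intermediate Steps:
(-9*H)*s = -9*27*1 = -243*1 = -243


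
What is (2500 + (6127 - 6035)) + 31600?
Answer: 34192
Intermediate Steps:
(2500 + (6127 - 6035)) + 31600 = (2500 + 92) + 31600 = 2592 + 31600 = 34192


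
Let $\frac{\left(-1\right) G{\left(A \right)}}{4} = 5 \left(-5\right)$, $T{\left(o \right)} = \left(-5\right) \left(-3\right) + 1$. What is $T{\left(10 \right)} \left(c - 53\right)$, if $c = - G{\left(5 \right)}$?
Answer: $-2448$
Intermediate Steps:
$T{\left(o \right)} = 16$ ($T{\left(o \right)} = 15 + 1 = 16$)
$G{\left(A \right)} = 100$ ($G{\left(A \right)} = - 4 \cdot 5 \left(-5\right) = \left(-4\right) \left(-25\right) = 100$)
$c = -100$ ($c = \left(-1\right) 100 = -100$)
$T{\left(10 \right)} \left(c - 53\right) = 16 \left(-100 - 53\right) = 16 \left(-153\right) = -2448$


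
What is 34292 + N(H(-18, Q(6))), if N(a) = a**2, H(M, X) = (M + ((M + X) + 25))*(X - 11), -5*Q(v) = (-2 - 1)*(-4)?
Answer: 41583621/625 ≈ 66534.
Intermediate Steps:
Q(v) = -12/5 (Q(v) = -(-2 - 1)*(-4)/5 = -(-3)*(-4)/5 = -1/5*12 = -12/5)
H(M, X) = (-11 + X)*(25 + X + 2*M) (H(M, X) = (M + (25 + M + X))*(-11 + X) = (25 + X + 2*M)*(-11 + X) = (-11 + X)*(25 + X + 2*M))
34292 + N(H(-18, Q(6))) = 34292 + (-275 + (-12/5)**2 - 22*(-18) + 14*(-12/5) + 2*(-18)*(-12/5))**2 = 34292 + (-275 + 144/25 + 396 - 168/5 + 432/5)**2 = 34292 + (4489/25)**2 = 34292 + 20151121/625 = 41583621/625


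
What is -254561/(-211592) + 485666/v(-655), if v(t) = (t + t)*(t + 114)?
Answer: 141586483291/74978683160 ≈ 1.8884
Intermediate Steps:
v(t) = 2*t*(114 + t) (v(t) = (2*t)*(114 + t) = 2*t*(114 + t))
-254561/(-211592) + 485666/v(-655) = -254561/(-211592) + 485666/((2*(-655)*(114 - 655))) = -254561*(-1/211592) + 485666/((2*(-655)*(-541))) = 254561/211592 + 485666/708710 = 254561/211592 + 485666*(1/708710) = 254561/211592 + 242833/354355 = 141586483291/74978683160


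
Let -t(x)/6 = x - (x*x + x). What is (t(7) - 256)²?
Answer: 1444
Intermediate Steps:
t(x) = 6*x² (t(x) = -6*(x - (x*x + x)) = -6*(x - (x² + x)) = -6*(x - (x + x²)) = -6*(x + (-x - x²)) = -(-6)*x² = 6*x²)
(t(7) - 256)² = (6*7² - 256)² = (6*49 - 256)² = (294 - 256)² = 38² = 1444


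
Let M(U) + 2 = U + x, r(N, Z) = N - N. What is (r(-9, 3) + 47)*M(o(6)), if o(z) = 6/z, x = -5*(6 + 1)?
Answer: -1692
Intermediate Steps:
x = -35 (x = -5*7 = -35)
r(N, Z) = 0
M(U) = -37 + U (M(U) = -2 + (U - 35) = -2 + (-35 + U) = -37 + U)
(r(-9, 3) + 47)*M(o(6)) = (0 + 47)*(-37 + 6/6) = 47*(-37 + 6*(⅙)) = 47*(-37 + 1) = 47*(-36) = -1692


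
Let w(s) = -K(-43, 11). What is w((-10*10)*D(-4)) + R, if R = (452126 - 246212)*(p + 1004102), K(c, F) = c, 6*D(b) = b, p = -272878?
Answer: 150569258779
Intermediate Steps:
D(b) = b/6
R = 150569258736 (R = (452126 - 246212)*(-272878 + 1004102) = 205914*731224 = 150569258736)
w(s) = 43 (w(s) = -1*(-43) = 43)
w((-10*10)*D(-4)) + R = 43 + 150569258736 = 150569258779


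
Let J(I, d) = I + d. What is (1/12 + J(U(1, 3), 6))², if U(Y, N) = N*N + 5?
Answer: 58081/144 ≈ 403.34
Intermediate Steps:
U(Y, N) = 5 + N² (U(Y, N) = N² + 5 = 5 + N²)
(1/12 + J(U(1, 3), 6))² = (1/12 + ((5 + 3²) + 6))² = (1/12 + ((5 + 9) + 6))² = (1/12 + (14 + 6))² = (1/12 + 20)² = (241/12)² = 58081/144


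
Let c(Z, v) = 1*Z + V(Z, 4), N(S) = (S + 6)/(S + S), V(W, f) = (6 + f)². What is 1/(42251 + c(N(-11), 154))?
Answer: 22/931727 ≈ 2.3612e-5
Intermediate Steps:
N(S) = (6 + S)/(2*S) (N(S) = (6 + S)/((2*S)) = (6 + S)*(1/(2*S)) = (6 + S)/(2*S))
c(Z, v) = 100 + Z (c(Z, v) = 1*Z + (6 + 4)² = Z + 10² = Z + 100 = 100 + Z)
1/(42251 + c(N(-11), 154)) = 1/(42251 + (100 + (½)*(6 - 11)/(-11))) = 1/(42251 + (100 + (½)*(-1/11)*(-5))) = 1/(42251 + (100 + 5/22)) = 1/(42251 + 2205/22) = 1/(931727/22) = 22/931727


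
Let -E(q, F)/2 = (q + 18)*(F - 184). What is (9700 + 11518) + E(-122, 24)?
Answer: -12062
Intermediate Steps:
E(q, F) = -2*(-184 + F)*(18 + q) (E(q, F) = -2*(q + 18)*(F - 184) = -2*(18 + q)*(-184 + F) = -2*(-184 + F)*(18 + q))
(9700 + 11518) + E(-122, 24) = (9700 + 11518) + (6624 - 36*24 + 368*(-122) - 2*24*(-122)) = 21218 + (6624 - 864 - 44896 + 5856) = 21218 - 33280 = -12062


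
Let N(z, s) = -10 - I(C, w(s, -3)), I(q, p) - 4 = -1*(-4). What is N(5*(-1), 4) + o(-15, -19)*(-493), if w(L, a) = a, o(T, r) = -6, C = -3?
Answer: 2940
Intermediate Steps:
I(q, p) = 8 (I(q, p) = 4 - 1*(-4) = 4 + 4 = 8)
N(z, s) = -18 (N(z, s) = -10 - 1*8 = -10 - 8 = -18)
N(5*(-1), 4) + o(-15, -19)*(-493) = -18 - 6*(-493) = -18 + 2958 = 2940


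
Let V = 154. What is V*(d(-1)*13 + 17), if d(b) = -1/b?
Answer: 4620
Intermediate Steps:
V*(d(-1)*13 + 17) = 154*(-1/(-1)*13 + 17) = 154*(-1*(-1)*13 + 17) = 154*(1*13 + 17) = 154*(13 + 17) = 154*30 = 4620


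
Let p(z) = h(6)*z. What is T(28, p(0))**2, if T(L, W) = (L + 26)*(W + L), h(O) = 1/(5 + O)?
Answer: 2286144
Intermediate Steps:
p(z) = z/11 (p(z) = z/(5 + 6) = z/11)
T(L, W) = (26 + L)*(L + W)
T(28, p(0))**2 = (28**2 + 26*28 + 26*((1/11)*0) + 28*((1/11)*0))**2 = (784 + 728 + 26*0 + 28*0)**2 = (784 + 728 + 0 + 0)**2 = 1512**2 = 2286144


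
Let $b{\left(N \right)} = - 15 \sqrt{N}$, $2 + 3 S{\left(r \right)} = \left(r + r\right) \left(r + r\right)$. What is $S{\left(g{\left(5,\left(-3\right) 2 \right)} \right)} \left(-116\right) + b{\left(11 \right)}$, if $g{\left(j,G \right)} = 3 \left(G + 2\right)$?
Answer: $- \frac{66584}{3} - 15 \sqrt{11} \approx -22244.0$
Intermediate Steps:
$g{\left(j,G \right)} = 6 + 3 G$ ($g{\left(j,G \right)} = 3 \left(2 + G\right) = 6 + 3 G$)
$S{\left(r \right)} = - \frac{2}{3} + \frac{4 r^{2}}{3}$ ($S{\left(r \right)} = - \frac{2}{3} + \frac{\left(r + r\right) \left(r + r\right)}{3} = - \frac{2}{3} + \frac{2 r 2 r}{3} = - \frac{2}{3} + \frac{4 r^{2}}{3}$)
$S{\left(g{\left(5,\left(-3\right) 2 \right)} \right)} \left(-116\right) + b{\left(11 \right)} = \left(- \frac{2}{3} + \frac{4 \left(6 + 3 \left(\left(-3\right) 2\right)\right)^{2}}{3}\right) \left(-116\right) - 15 \sqrt{11} = \left(- \frac{2}{3} + \frac{4 \left(6 + 3 \left(-6\right)\right)^{2}}{3}\right) \left(-116\right) - 15 \sqrt{11} = \left(- \frac{2}{3} + \frac{4 \left(6 - 18\right)^{2}}{3}\right) \left(-116\right) - 15 \sqrt{11} = \left(- \frac{2}{3} + \frac{4 \left(-12\right)^{2}}{3}\right) \left(-116\right) - 15 \sqrt{11} = \left(- \frac{2}{3} + \frac{4}{3} \cdot 144\right) \left(-116\right) - 15 \sqrt{11} = \left(- \frac{2}{3} + 192\right) \left(-116\right) - 15 \sqrt{11} = \frac{574}{3} \left(-116\right) - 15 \sqrt{11} = - \frac{66584}{3} - 15 \sqrt{11}$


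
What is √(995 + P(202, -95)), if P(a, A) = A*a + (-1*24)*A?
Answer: I*√15915 ≈ 126.15*I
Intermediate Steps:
P(a, A) = -24*A + A*a (P(a, A) = A*a - 24*A = -24*A + A*a)
√(995 + P(202, -95)) = √(995 - 95*(-24 + 202)) = √(995 - 95*178) = √(995 - 16910) = √(-15915) = I*√15915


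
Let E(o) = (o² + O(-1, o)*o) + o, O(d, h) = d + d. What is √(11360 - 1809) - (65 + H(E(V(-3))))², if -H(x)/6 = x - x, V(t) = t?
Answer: -4225 + √9551 ≈ -4127.3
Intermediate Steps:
O(d, h) = 2*d
E(o) = o² - o (E(o) = (o² + (2*(-1))*o) + o = (o² - 2*o) + o = o² - o)
H(x) = 0 (H(x) = -6*(x - x) = -6*0 = 0)
√(11360 - 1809) - (65 + H(E(V(-3))))² = √(11360 - 1809) - (65 + 0)² = √9551 - 1*65² = √9551 - 1*4225 = √9551 - 4225 = -4225 + √9551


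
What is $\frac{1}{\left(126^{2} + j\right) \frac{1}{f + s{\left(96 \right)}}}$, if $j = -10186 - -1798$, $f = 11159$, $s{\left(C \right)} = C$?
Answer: $\frac{11255}{7488} \approx 1.5031$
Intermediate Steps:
$j = -8388$ ($j = -10186 + 1798 = -8388$)
$\frac{1}{\left(126^{2} + j\right) \frac{1}{f + s{\left(96 \right)}}} = \frac{1}{\left(126^{2} - 8388\right) \frac{1}{11159 + 96}} = \frac{1}{\left(15876 - 8388\right) \frac{1}{11255}} = \frac{1}{7488 \cdot \frac{1}{11255}} = \frac{1}{\frac{7488}{11255}} = \frac{11255}{7488}$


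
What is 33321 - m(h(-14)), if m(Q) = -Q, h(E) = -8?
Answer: 33313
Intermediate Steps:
33321 - m(h(-14)) = 33321 - (-1)*(-8) = 33321 - 1*8 = 33321 - 8 = 33313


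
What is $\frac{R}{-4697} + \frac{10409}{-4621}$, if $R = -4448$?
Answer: $- \frac{28336865}{21704837} \approx -1.3056$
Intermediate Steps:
$\frac{R}{-4697} + \frac{10409}{-4621} = - \frac{4448}{-4697} + \frac{10409}{-4621} = \left(-4448\right) \left(- \frac{1}{4697}\right) + 10409 \left(- \frac{1}{4621}\right) = \frac{4448}{4697} - \frac{10409}{4621} = - \frac{28336865}{21704837}$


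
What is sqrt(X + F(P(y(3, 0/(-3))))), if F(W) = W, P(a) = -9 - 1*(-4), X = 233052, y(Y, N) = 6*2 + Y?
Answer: sqrt(233047) ≈ 482.75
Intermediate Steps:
y(Y, N) = 12 + Y
P(a) = -5 (P(a) = -9 + 4 = -5)
sqrt(X + F(P(y(3, 0/(-3))))) = sqrt(233052 - 5) = sqrt(233047)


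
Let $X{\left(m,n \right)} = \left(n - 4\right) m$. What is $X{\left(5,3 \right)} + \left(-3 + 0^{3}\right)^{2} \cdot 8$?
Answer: $67$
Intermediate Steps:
$X{\left(m,n \right)} = m \left(-4 + n\right)$ ($X{\left(m,n \right)} = \left(-4 + n\right) m = m \left(-4 + n\right)$)
$X{\left(5,3 \right)} + \left(-3 + 0^{3}\right)^{2} \cdot 8 = 5 \left(-4 + 3\right) + \left(-3 + 0^{3}\right)^{2} \cdot 8 = 5 \left(-1\right) + \left(-3 + 0\right)^{2} \cdot 8 = -5 + \left(-3\right)^{2} \cdot 8 = -5 + 9 \cdot 8 = -5 + 72 = 67$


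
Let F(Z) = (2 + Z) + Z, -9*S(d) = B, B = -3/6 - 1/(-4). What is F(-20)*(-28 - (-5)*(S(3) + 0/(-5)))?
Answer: 19057/18 ≈ 1058.7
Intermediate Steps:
B = -¼ (B = -3*⅙ - 1*(-¼) = -½ + ¼ = -¼ ≈ -0.25000)
S(d) = 1/36 (S(d) = -⅑*(-¼) = 1/36)
F(Z) = 2 + 2*Z
F(-20)*(-28 - (-5)*(S(3) + 0/(-5))) = (2 + 2*(-20))*(-28 - (-5)*(1/36 + 0/(-5))) = (2 - 40)*(-28 - (-5)*(1/36 + 0*(-⅕))) = -38*(-28 - (-5)*(1/36 + 0)) = -38*(-28 - (-5)/36) = -38*(-28 - 1*(-5/36)) = -38*(-28 + 5/36) = -38*(-1003/36) = 19057/18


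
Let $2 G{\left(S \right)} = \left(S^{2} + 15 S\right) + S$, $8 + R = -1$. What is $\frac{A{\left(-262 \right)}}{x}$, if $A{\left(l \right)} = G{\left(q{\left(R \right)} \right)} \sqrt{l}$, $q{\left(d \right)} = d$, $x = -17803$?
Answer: $\frac{63 i \sqrt{262}}{35606} \approx 0.02864 i$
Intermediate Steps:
$R = -9$ ($R = -8 - 1 = -9$)
$G{\left(S \right)} = \frac{S^{2}}{2} + 8 S$ ($G{\left(S \right)} = \frac{\left(S^{2} + 15 S\right) + S}{2} = \frac{S^{2} + 16 S}{2} = \frac{S^{2}}{2} + 8 S$)
$A{\left(l \right)} = - \frac{63 \sqrt{l}}{2}$ ($A{\left(l \right)} = \frac{1}{2} \left(-9\right) \left(16 - 9\right) \sqrt{l} = \frac{1}{2} \left(-9\right) 7 \sqrt{l} = - \frac{63 \sqrt{l}}{2}$)
$\frac{A{\left(-262 \right)}}{x} = \frac{\left(- \frac{63}{2}\right) \sqrt{-262}}{-17803} = - \frac{63 i \sqrt{262}}{2} \left(- \frac{1}{17803}\right) = \frac{63 i \sqrt{262}}{35606}$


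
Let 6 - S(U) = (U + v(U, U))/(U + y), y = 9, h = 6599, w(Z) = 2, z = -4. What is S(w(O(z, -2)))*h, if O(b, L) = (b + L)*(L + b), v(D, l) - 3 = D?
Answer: 389341/11 ≈ 35395.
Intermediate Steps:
v(D, l) = 3 + D
O(b, L) = (L + b)**2 (O(b, L) = (L + b)*(L + b) = (L + b)**2)
S(U) = 6 - (3 + 2*U)/(9 + U) (S(U) = 6 - (U + (3 + U))/(U + 9) = 6 - (3 + 2*U)/(9 + U))
S(w(O(z, -2)))*h = ((51 + 4*2)/(9 + 2))*6599 = ((51 + 8)/11)*6599 = ((1/11)*59)*6599 = (59/11)*6599 = 389341/11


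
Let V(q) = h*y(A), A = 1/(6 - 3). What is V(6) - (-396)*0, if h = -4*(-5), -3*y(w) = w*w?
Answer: -20/27 ≈ -0.74074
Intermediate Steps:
A = ⅓ (A = 1/3 = ⅓ ≈ 0.33333)
y(w) = -w²/3 (y(w) = -w*w/3 = -w²/3)
h = 20
V(q) = -20/27 (V(q) = 20*(-(⅓)²/3) = 20*(-⅓*⅑) = 20*(-1/27) = -20/27)
V(6) - (-396)*0 = -20/27 - (-396)*0 = -20/27 - 44*0 = -20/27 + 0 = -20/27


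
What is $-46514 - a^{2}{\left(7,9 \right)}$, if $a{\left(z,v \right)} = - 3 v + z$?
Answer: $-46914$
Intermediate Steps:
$a{\left(z,v \right)} = z - 3 v$
$-46514 - a^{2}{\left(7,9 \right)} = -46514 - \left(7 - 27\right)^{2} = -46514 - \left(-20\right)^{2} = -46514 - 400 = -46914$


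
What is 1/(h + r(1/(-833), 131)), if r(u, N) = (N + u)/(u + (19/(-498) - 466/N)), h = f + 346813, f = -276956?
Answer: 195451219/13646516904647 ≈ 1.4322e-5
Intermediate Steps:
h = 69857 (h = -276956 + 346813 = 69857)
r(u, N) = (N + u)/(-19/498 + u - 466/N) (r(u, N) = (N + u)/(u + (19*(-1/498) - 466/N)) = (N + u)/(u + (-19/498 - 466/N)) = (N + u)/(-19/498 + u - 466/N))
1/(h + r(1/(-833), 131)) = 1/(69857 + 498*131*(131 + 1/(-833))/(-232068 - 19*131 + 498*131/(-833))) = 1/(69857 + 498*131*(131 - 1/833)/(-232068 - 2489 + 498*131*(-1/833))) = 1/(69857 + 498*131*(109122/833)/(-232068 - 2489 - 65238/833)) = 1/(69857 + 498*131*(109122/833)/(-195451219/833)) = 1/(69857 + 498*131*(-833/195451219)*(109122/833)) = 1/(69857 - 7118901036/195451219) = 1/(13646516904647/195451219) = 195451219/13646516904647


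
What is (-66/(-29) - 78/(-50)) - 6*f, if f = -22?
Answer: 98481/725 ≈ 135.84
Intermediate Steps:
(-66/(-29) - 78/(-50)) - 6*f = (-66/(-29) - 78/(-50)) - 6*(-22) = (-66*(-1/29) - 78*(-1/50)) + 132 = (66/29 + 39/25) + 132 = 2781/725 + 132 = 98481/725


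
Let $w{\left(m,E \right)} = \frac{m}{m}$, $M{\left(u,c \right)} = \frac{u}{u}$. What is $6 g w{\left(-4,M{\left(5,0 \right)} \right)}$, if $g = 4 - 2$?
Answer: $12$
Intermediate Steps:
$M{\left(u,c \right)} = 1$
$w{\left(m,E \right)} = 1$
$g = 2$ ($g = 4 - 2 = 2$)
$6 g w{\left(-4,M{\left(5,0 \right)} \right)} = 6 \cdot 2 \cdot 1 = 12 \cdot 1 = 12$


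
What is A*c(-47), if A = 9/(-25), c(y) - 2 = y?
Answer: 81/5 ≈ 16.200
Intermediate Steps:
c(y) = 2 + y
A = -9/25 (A = 9*(-1/25) = -9/25 ≈ -0.36000)
A*c(-47) = -9*(2 - 47)/25 = -9/25*(-45) = 81/5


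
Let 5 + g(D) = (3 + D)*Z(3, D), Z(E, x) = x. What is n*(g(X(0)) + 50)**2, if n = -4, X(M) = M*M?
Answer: -8100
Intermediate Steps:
X(M) = M**2
g(D) = -5 + D*(3 + D) (g(D) = -5 + (3 + D)*D = -5 + D*(3 + D))
n*(g(X(0)) + 50)**2 = -4*((-5 + (0**2)**2 + 3*0**2) + 50)**2 = -4*((-5 + 0**2 + 3*0) + 50)**2 = -4*((-5 + 0 + 0) + 50)**2 = -4*(-5 + 50)**2 = -4*45**2 = -4*2025 = -8100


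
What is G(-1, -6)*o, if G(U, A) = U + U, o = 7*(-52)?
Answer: 728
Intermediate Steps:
o = -364
G(U, A) = 2*U
G(-1, -6)*o = (2*(-1))*(-364) = -2*(-364) = 728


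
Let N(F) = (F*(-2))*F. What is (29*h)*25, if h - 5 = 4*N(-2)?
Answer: -19575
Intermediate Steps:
N(F) = -2*F**2 (N(F) = (-2*F)*F = -2*F**2)
h = -27 (h = 5 + 4*(-2*(-2)**2) = 5 + 4*(-2*4) = 5 + 4*(-8) = 5 - 32 = -27)
(29*h)*25 = (29*(-27))*25 = -783*25 = -19575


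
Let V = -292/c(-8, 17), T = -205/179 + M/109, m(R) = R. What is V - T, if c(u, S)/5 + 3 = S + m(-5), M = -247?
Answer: -2702102/877995 ≈ -3.0776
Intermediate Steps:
T = -66558/19511 (T = -205/179 - 247/109 = -66558/19511 ≈ -3.4113)
c(u, S) = -40 + 5*S (c(u, S) = -15 + 5*(S - 5) = -15 + 5*(-5 + S) = -15 + (-25 + 5*S) = -40 + 5*S)
V = -292/45 (V = -292/(-40 + 5*17) = -292/(-40 + 85) = -292/45 ≈ -6.4889)
V - T = -292/45 - 1*(-66558/19511) = -292/45 + 66558/19511 = -2702102/877995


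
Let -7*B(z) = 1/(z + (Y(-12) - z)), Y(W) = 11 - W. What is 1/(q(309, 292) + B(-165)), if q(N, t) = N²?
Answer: 161/15372440 ≈ 1.0473e-5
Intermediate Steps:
B(z) = -1/161 (B(z) = -1/(7*(z + ((11 - 1*(-12)) - z))) = -1/(7*(z + ((11 + 12) - z))) = -1/(7*(z + (23 - z))) = -⅐/23 = -⅐*1/23 = -1/161)
1/(q(309, 292) + B(-165)) = 1/(309² - 1/161) = 1/(95481 - 1/161) = 1/(15372440/161) = 161/15372440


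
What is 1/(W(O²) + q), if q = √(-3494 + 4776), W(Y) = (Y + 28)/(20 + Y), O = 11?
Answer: -21009/25465241 + 19881*√1282/25465241 ≈ 0.027128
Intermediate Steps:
W(Y) = (28 + Y)/(20 + Y)
q = √1282 ≈ 35.805
1/(W(O²) + q) = 1/((28 + 11²)/(20 + 11²) + √1282) = 1/((28 + 121)/(20 + 121) + √1282) = 1/(149/141 + √1282)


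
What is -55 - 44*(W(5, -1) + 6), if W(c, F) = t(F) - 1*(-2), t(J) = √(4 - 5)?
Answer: -407 - 44*I ≈ -407.0 - 44.0*I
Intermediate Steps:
t(J) = I (t(J) = √(-1) = I)
W(c, F) = 2 + I (W(c, F) = I - 1*(-2) = I + 2 = 2 + I)
-55 - 44*(W(5, -1) + 6) = -55 - 44*((2 + I) + 6) = -55 - 44*(8 + I) = -55 + (-352 - 44*I) = -407 - 44*I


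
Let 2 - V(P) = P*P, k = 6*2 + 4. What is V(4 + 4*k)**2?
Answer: 21362884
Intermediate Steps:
k = 16 (k = 12 + 4 = 16)
V(P) = 2 - P**2 (V(P) = 2 - P*P = 2 - P**2)
V(4 + 4*k)**2 = (2 - (4 + 4*16)**2)**2 = (2 - (4 + 64)**2)**2 = (2 - 1*68**2)**2 = (2 - 1*4624)**2 = (2 - 4624)**2 = (-4622)**2 = 21362884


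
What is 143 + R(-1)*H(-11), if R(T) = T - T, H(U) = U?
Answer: 143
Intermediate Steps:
R(T) = 0
143 + R(-1)*H(-11) = 143 + 0*(-11) = 143 + 0 = 143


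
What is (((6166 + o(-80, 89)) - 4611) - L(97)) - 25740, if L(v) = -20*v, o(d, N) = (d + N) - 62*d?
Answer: -17276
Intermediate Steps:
o(d, N) = N - 61*d (o(d, N) = (N + d) - 62*d = N - 61*d)
(((6166 + o(-80, 89)) - 4611) - L(97)) - 25740 = (((6166 + (89 - 61*(-80))) - 4611) - (-20)*97) - 25740 = (((6166 + (89 + 4880)) - 4611) - 1*(-1940)) - 25740 = (((6166 + 4969) - 4611) + 1940) - 25740 = ((11135 - 4611) + 1940) - 25740 = (6524 + 1940) - 25740 = 8464 - 25740 = -17276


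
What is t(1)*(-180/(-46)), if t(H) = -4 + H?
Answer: -270/23 ≈ -11.739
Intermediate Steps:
t(1)*(-180/(-46)) = (-4 + 1)*(-180/(-46)) = -(-540)*(-1)/46 = -3*90/23 = -270/23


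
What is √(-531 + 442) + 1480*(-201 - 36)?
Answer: -350760 + I*√89 ≈ -3.5076e+5 + 9.434*I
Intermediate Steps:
√(-531 + 442) + 1480*(-201 - 36) = √(-89) + 1480*(-237) = I*√89 - 350760 = -350760 + I*√89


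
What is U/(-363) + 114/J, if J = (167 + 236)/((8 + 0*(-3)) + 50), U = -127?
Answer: 2451337/146289 ≈ 16.757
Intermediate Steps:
J = 403/58 (J = 403/((8 + 0) + 50) = 403/(8 + 50) = 403/58 ≈ 6.9483)
U/(-363) + 114/J = -127/(-363) + 114/(403/58) = -127*(-1/363) + 114*(58/403) = 127/363 + 6612/403 = 2451337/146289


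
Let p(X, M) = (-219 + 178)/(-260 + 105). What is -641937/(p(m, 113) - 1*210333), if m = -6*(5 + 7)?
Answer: 99500235/32601574 ≈ 3.0520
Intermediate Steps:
m = -72 (m = -6*12 = -72)
p(X, M) = 41/155 (p(X, M) = -41/(-155) = -41*(-1/155) = 41/155)
-641937/(p(m, 113) - 1*210333) = -641937/(41/155 - 1*210333) = -641937/(41/155 - 210333) = -641937/(-32601574/155) = -641937*(-155/32601574) = 99500235/32601574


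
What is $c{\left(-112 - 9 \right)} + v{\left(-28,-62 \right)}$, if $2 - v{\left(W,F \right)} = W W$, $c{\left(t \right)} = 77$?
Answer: $-705$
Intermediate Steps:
$v{\left(W,F \right)} = 2 - W^{2}$ ($v{\left(W,F \right)} = 2 - W W = 2 - W^{2}$)
$c{\left(-112 - 9 \right)} + v{\left(-28,-62 \right)} = 77 + \left(2 - \left(-28\right)^{2}\right) = 77 + \left(2 - 784\right) = 77 - 782 = -705$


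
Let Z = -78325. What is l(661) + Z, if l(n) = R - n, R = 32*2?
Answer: -78922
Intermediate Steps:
R = 64
l(n) = 64 - n
l(661) + Z = (64 - 1*661) - 78325 = (64 - 661) - 78325 = -597 - 78325 = -78922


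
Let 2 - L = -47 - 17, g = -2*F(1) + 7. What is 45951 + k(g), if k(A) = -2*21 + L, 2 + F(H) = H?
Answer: 45975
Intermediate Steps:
F(H) = -2 + H
g = 9 (g = -2*(-2 + 1) + 7 = -2*(-1) + 7 = 2 + 7 = 9)
L = 66 (L = 2 - (-47 - 17) = 2 - 1*(-64) = 2 + 64 = 66)
k(A) = 24 (k(A) = -2*21 + 66 = -42 + 66 = 24)
45951 + k(g) = 45951 + 24 = 45975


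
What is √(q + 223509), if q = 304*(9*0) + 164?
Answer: √223673 ≈ 472.94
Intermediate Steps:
q = 164 (q = 304*0 + 164 = 0 + 164 = 164)
√(q + 223509) = √(164 + 223509) = √223673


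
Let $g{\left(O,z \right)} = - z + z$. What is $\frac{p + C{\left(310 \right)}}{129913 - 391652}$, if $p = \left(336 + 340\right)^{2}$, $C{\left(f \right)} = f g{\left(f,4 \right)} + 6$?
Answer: $- \frac{456982}{261739} \approx -1.7459$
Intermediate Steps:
$g{\left(O,z \right)} = 0$
$C{\left(f \right)} = 6$ ($C{\left(f \right)} = f 0 + 6 = 0 + 6 = 6$)
$p = 456976$ ($p = 676^{2} = 456976$)
$\frac{p + C{\left(310 \right)}}{129913 - 391652} = \frac{456976 + 6}{129913 - 391652} = \frac{456982}{-261739} = 456982 \left(- \frac{1}{261739}\right) = - \frac{456982}{261739}$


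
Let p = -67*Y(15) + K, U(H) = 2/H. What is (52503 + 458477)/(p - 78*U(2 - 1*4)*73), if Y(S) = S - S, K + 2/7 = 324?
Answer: 894215/10531 ≈ 84.913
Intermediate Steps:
K = 2266/7 (K = -2/7 + 324 = 2266/7 ≈ 323.71)
Y(S) = 0
p = 2266/7 (p = -67*0 + 2266/7 = 0 + 2266/7 = 2266/7 ≈ 323.71)
(52503 + 458477)/(p - 78*U(2 - 1*4)*73) = (52503 + 458477)/(2266/7 - 156/(2 - 1*4)*73) = 510980/(2266/7 - 156/(2 - 4)*73) = 510980/(2266/7 - 156/(-2)*73) = 510980/(2266/7 - 156*(-1)/2*73) = 510980/(2266/7 - 78*(-1)*73) = 510980/(2266/7 + 78*73) = 510980/(2266/7 + 5694) = 510980/(42124/7) = 510980*(7/42124) = 894215/10531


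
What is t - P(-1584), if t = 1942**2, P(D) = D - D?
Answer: 3771364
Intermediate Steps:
P(D) = 0
t = 3771364
t - P(-1584) = 3771364 - 1*0 = 3771364 + 0 = 3771364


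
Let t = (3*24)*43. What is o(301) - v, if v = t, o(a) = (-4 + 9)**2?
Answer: -3071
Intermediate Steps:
o(a) = 25 (o(a) = 5**2 = 25)
t = 3096 (t = 72*43 = 3096)
v = 3096
o(301) - v = 25 - 1*3096 = 25 - 3096 = -3071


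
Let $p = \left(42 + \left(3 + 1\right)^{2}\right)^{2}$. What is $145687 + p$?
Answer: $149051$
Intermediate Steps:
$p = 3364$ ($p = \left(42 + 4^{2}\right)^{2} = \left(42 + 16\right)^{2} = 58^{2} = 3364$)
$145687 + p = 145687 + 3364 = 149051$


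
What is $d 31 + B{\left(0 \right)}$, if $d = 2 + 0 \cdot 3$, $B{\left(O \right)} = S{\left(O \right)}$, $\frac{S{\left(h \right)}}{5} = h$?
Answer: $62$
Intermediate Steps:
$S{\left(h \right)} = 5 h$
$B{\left(O \right)} = 5 O$
$d = 2$ ($d = 2 + 0 = 2$)
$d 31 + B{\left(0 \right)} = 2 \cdot 31 + 5 \cdot 0 = 62 + 0 = 62$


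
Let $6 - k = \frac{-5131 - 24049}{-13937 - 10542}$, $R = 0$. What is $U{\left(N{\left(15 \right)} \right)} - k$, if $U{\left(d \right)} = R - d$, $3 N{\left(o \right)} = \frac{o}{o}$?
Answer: $- \frac{377561}{73437} \approx -5.1413$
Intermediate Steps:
$k = \frac{117694}{24479}$ ($k = 6 - \frac{-5131 - 24049}{-13937 - 10542} = 6 - - \frac{29180}{-24479} = 6 - \left(-29180\right) \left(- \frac{1}{24479}\right) = 6 - \frac{29180}{24479} = \frac{117694}{24479} \approx 4.808$)
$N{\left(o \right)} = \frac{1}{3}$ ($N{\left(o \right)} = \frac{o \frac{1}{o}}{3} = \frac{1}{3} \cdot 1 = \frac{1}{3}$)
$U{\left(d \right)} = - d$ ($U{\left(d \right)} = 0 - d = - d$)
$U{\left(N{\left(15 \right)} \right)} - k = \left(-1\right) \frac{1}{3} - \frac{117694}{24479} = - \frac{1}{3} - \frac{117694}{24479} = - \frac{377561}{73437}$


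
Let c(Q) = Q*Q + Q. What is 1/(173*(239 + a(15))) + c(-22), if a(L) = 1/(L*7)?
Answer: 2005823001/4341608 ≈ 462.00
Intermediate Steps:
a(L) = 1/(7*L)
c(Q) = Q + Q² (c(Q) = Q² + Q = Q + Q²)
1/(173*(239 + a(15))) + c(-22) = 1/(173*(239 + (⅐)/15)) - 22*(1 - 22) = 1/(173*(239 + (⅐)*(1/15))) - 22*(-21) = 1/(173*(239 + 1/105)) + 462 = 1/(173*(25096/105)) + 462 = (1/173)*(105/25096) + 462 = 105/4341608 + 462 = 2005823001/4341608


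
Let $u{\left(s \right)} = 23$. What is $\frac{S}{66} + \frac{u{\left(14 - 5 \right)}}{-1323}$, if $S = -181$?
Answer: $- \frac{80327}{29106} \approx -2.7598$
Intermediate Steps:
$\frac{S}{66} + \frac{u{\left(14 - 5 \right)}}{-1323} = - \frac{181}{66} + \frac{23}{-1323} = \left(-181\right) \frac{1}{66} + 23 \left(- \frac{1}{1323}\right) = - \frac{181}{66} - \frac{23}{1323} = - \frac{80327}{29106}$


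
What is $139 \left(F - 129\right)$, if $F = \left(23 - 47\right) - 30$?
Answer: $-25437$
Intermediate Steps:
$F = -54$ ($F = -24 - 30 = -54$)
$139 \left(F - 129\right) = 139 \left(-54 - 129\right) = 139 \left(-183\right) = -25437$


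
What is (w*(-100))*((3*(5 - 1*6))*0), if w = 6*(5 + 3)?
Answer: 0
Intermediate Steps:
w = 48 (w = 6*8 = 48)
(w*(-100))*((3*(5 - 1*6))*0) = (48*(-100))*((3*(5 - 1*6))*0) = -4800*3*(5 - 6)*0 = -4800*3*(-1)*0 = -(-14400)*0 = -4800*0 = 0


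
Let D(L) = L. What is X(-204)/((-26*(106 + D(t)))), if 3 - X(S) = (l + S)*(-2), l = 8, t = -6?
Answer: 389/2600 ≈ 0.14962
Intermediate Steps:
X(S) = 19 + 2*S (X(S) = 3 - (8 + S)*(-2) = 3 - (-16 - 2*S) = 3 + (16 + 2*S) = 19 + 2*S)
X(-204)/((-26*(106 + D(t)))) = (19 + 2*(-204))/((-26*(106 - 6))) = (19 - 408)/((-26*100)) = -389/(-2600) = -389*(-1/2600) = 389/2600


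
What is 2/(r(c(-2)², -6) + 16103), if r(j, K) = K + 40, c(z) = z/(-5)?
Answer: 2/16137 ≈ 0.00012394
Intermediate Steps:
c(z) = -z/5 (c(z) = z*(-⅕) = -z/5)
r(j, K) = 40 + K
2/(r(c(-2)², -6) + 16103) = 2/((40 - 6) + 16103) = 2/(34 + 16103) = 2/16137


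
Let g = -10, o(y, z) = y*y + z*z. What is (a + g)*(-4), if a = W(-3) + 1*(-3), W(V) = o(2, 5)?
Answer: -64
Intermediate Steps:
o(y, z) = y**2 + z**2
W(V) = 29 (W(V) = 2**2 + 5**2 = 4 + 25 = 29)
a = 26 (a = 29 + 1*(-3) = 29 - 3 = 26)
(a + g)*(-4) = (26 - 10)*(-4) = 16*(-4) = -64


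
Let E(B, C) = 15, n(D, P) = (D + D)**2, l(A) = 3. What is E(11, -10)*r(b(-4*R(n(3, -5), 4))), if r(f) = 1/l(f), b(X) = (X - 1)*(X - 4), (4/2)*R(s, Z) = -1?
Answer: 5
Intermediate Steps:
n(D, P) = 4*D**2 (n(D, P) = (2*D)**2 = 4*D**2)
R(s, Z) = -1/2 (R(s, Z) = (1/2)*(-1) = -1/2)
b(X) = (-1 + X)*(-4 + X)
r(f) = 1/3
E(11, -10)*r(b(-4*R(n(3, -5), 4))) = 15*(1/3) = 5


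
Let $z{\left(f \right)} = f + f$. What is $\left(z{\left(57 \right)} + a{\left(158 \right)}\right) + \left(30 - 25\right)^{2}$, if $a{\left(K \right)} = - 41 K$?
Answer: $-6339$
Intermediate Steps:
$z{\left(f \right)} = 2 f$
$\left(z{\left(57 \right)} + a{\left(158 \right)}\right) + \left(30 - 25\right)^{2} = \left(2 \cdot 57 - 6478\right) + \left(30 - 25\right)^{2} = \left(114 - 6478\right) + 5^{2} = -6364 + 25 = -6339$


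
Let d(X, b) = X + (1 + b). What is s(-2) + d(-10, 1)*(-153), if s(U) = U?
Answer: 1222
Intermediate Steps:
d(X, b) = 1 + X + b
s(-2) + d(-10, 1)*(-153) = -2 + (1 - 10 + 1)*(-153) = -2 - 8*(-153) = -2 + 1224 = 1222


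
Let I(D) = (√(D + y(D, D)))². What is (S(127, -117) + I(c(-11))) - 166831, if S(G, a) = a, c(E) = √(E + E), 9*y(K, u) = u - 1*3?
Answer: -500845/3 + 10*I*√22/9 ≈ -1.6695e+5 + 5.2116*I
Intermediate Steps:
y(K, u) = -⅓ + u/9 (y(K, u) = (u - 1*3)/9 = (u - 3)/9 = (-3 + u)/9 = -⅓ + u/9)
c(E) = √2*√E (c(E) = √(2*E) = √2*√E)
I(D) = -⅓ + 10*D/9 (I(D) = (√(D + (-⅓ + D/9)))² = (√(-⅓ + 10*D/9))² = -⅓ + 10*D/9)
(S(127, -117) + I(c(-11))) - 166831 = (-117 + (-⅓ + 10*(√2*√(-11))/9)) - 166831 = (-117 + (-⅓ + 10*(√2*(I*√11))/9)) - 166831 = (-117 + (-⅓ + 10*(I*√22)/9)) - 166831 = (-117 + (-⅓ + 10*I*√22/9)) - 166831 = (-352/3 + 10*I*√22/9) - 166831 = -500845/3 + 10*I*√22/9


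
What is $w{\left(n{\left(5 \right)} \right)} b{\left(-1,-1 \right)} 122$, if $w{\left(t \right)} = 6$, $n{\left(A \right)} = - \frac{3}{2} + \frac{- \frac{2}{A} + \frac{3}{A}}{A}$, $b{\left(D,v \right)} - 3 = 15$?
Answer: $13176$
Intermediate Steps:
$b{\left(D,v \right)} = 18$ ($b{\left(D,v \right)} = 3 + 15 = 18$)
$n{\left(A \right)} = - \frac{3}{2} + \frac{1}{A^{2}}$ ($n{\left(A \right)} = \left(-3\right) \frac{1}{2} + \frac{1}{A A} = - \frac{3}{2} + \frac{1}{A^{2}}$)
$w{\left(n{\left(5 \right)} \right)} b{\left(-1,-1 \right)} 122 = 6 \cdot 18 \cdot 122 = 108 \cdot 122 = 13176$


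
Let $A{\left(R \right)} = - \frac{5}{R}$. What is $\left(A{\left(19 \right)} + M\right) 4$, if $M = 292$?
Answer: $\frac{22172}{19} \approx 1166.9$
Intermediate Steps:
$\left(A{\left(19 \right)} + M\right) 4 = \left(- \frac{5}{19} + 292\right) 4 = \frac{5543}{19} \cdot 4 = \frac{22172}{19}$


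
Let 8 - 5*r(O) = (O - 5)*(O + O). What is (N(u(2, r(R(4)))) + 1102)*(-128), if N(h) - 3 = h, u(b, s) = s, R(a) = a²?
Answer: -663168/5 ≈ -1.3263e+5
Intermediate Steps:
r(O) = 8/5 - 2*O*(-5 + O)/5 (r(O) = 8/5 - (O - 5)*(O + O)/5 = 8/5 - (-5 + O)*2*O/5 = 8/5 - 2*O*(-5 + O)/5)
N(h) = 3 + h
(N(u(2, r(R(4)))) + 1102)*(-128) = ((3 + (8/5 + 2*4² - 2*(4²)²/5)) + 1102)*(-128) = ((3 + (8/5 + 2*16 - ⅖*16²)) + 1102)*(-128) = ((3 + (8/5 + 32 - ⅖*256)) + 1102)*(-128) = ((3 + (8/5 + 32 - 512/5)) + 1102)*(-128) = ((3 - 344/5) + 1102)*(-128) = (-329/5 + 1102)*(-128) = (5181/5)*(-128) = -663168/5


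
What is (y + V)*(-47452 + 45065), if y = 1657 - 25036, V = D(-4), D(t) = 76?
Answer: 55624261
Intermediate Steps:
V = 76
y = -23379
(y + V)*(-47452 + 45065) = (-23379 + 76)*(-47452 + 45065) = -23303*(-2387) = 55624261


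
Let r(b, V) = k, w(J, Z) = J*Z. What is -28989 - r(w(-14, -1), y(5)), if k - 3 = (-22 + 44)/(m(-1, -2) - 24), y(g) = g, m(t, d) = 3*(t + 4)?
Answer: -434858/15 ≈ -28991.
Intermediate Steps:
m(t, d) = 12 + 3*t (m(t, d) = 3*(4 + t) = 12 + 3*t)
k = 23/15 (k = 3 + (-22 + 44)/((12 + 3*(-1)) - 24) = 3 + 22/((12 - 3) - 24) = 3 + 22/(9 - 24) = 3 + 22/(-15) = 3 + 22*(-1/15) = 3 - 22/15 = 23/15 ≈ 1.5333)
r(b, V) = 23/15
-28989 - r(w(-14, -1), y(5)) = -28989 - 1*23/15 = -28989 - 23/15 = -434858/15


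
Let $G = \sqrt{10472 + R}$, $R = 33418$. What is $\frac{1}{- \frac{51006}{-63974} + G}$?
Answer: $- \frac{271921487}{14968733511467} + \frac{1023168169 \sqrt{43890}}{44906200534401} \approx 0.0047552$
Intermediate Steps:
$G = \sqrt{43890}$ ($G = \sqrt{10472 + 33418} = \sqrt{43890} \approx 209.5$)
$\frac{1}{- \frac{51006}{-63974} + G} = \frac{1}{- \frac{51006}{-63974} + \sqrt{43890}} = \frac{1}{\left(-51006\right) \left(- \frac{1}{63974}\right) + \sqrt{43890}} = \frac{1}{\frac{25503}{31987} + \sqrt{43890}}$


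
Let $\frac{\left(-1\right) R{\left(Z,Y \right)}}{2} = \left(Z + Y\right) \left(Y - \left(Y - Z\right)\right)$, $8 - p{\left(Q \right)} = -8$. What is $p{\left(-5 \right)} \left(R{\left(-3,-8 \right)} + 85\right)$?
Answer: $304$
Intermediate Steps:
$p{\left(Q \right)} = 16$ ($p{\left(Q \right)} = 8 - -8 = 8 + 8 = 16$)
$R{\left(Z,Y \right)} = - 2 Z \left(Y + Z\right)$ ($R{\left(Z,Y \right)} = - 2 \left(Z + Y\right) \left(Y - \left(Y - Z\right)\right) = - 2 \left(Y + Z\right) Z = - 2 Z \left(Y + Z\right)$)
$p{\left(-5 \right)} \left(R{\left(-3,-8 \right)} + 85\right) = 16 \left(\left(-2\right) \left(-3\right) \left(-8 - 3\right) + 85\right) = 16 \left(\left(-2\right) \left(-3\right) \left(-11\right) + 85\right) = 16 \left(-66 + 85\right) = 16 \cdot 19 = 304$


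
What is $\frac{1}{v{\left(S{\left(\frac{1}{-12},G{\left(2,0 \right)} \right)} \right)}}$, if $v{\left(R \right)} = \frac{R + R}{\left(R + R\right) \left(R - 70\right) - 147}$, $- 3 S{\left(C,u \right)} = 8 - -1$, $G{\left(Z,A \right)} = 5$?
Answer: $- \frac{97}{2} \approx -48.5$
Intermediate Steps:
$S{\left(C,u \right)} = -3$ ($S{\left(C,u \right)} = - \frac{8 - -1}{3} = - \frac{8 + 1}{3} = \left(- \frac{1}{3}\right) 9 = -3$)
$v{\left(R \right)} = \frac{2 R}{-147 + 2 R \left(-70 + R\right)}$ ($v{\left(R \right)} = \frac{2 R}{2 R \left(-70 + R\right) - 147} = \frac{2 R}{-147 + 2 R \left(-70 + R\right)}$)
$\frac{1}{v{\left(S{\left(\frac{1}{-12},G{\left(2,0 \right)} \right)} \right)}} = \frac{1}{2 \left(-3\right) \frac{1}{-147 - -420 + 2 \left(-3\right)^{2}}} = \frac{1}{2 \left(-3\right) \frac{1}{-147 + 420 + 2 \cdot 9}} = \frac{1}{2 \left(-3\right) \frac{1}{-147 + 420 + 18}} = \frac{1}{2 \left(-3\right) \frac{1}{291}} = \frac{1}{- \frac{2}{97}} = - \frac{97}{2}$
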